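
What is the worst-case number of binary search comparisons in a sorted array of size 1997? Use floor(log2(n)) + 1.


Binary search halves the search space each step.
Maximum comparisons = floor(log2(1997)) + 1
log2(1997) = 10.9636
floor(log2(1997)) = 10, so 10 + 1 = 11
Final answer: 11


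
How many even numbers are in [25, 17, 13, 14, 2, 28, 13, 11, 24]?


Check each element:
  25 is odd
  17 is odd
  13 is odd
  14 is even
  2 is even
  28 is even
  13 is odd
  11 is odd
  24 is even
Evens: [14, 2, 28, 24]
Count of evens = 4
Final answer: 4


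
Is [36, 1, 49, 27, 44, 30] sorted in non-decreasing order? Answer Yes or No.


Check consecutive pairs:
  36 <= 1? False
  1 <= 49? True
  49 <= 27? False
  27 <= 44? True
  44 <= 30? False
3 consecutive pair(s) are out of order, so the list is not sorted.
Final answer: No


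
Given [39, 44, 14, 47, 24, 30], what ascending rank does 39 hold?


Sort ascending: [14, 24, 30, 39, 44, 47]
Find 39 in the sorted list.
39 is at position 4 (1-indexed).
Final answer: 4


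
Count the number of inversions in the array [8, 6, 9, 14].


For each element, count the later elements that are smaller than it:
  8 (index 0): smaller elements after it = [6] -> 1
  6 (index 1): smaller elements after it = [] -> 0
  9 (index 2): smaller elements after it = [] -> 0
Total inversions = 1 + 0 + 0 = 1
Final answer: 1


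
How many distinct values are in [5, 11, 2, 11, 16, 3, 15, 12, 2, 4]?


List all unique values:
Distinct values: [2, 3, 4, 5, 11, 12, 15, 16]
Count = 8
Final answer: 8


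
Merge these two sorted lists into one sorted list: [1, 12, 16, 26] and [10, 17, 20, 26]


List A: [1, 12, 16, 26]
List B: [10, 17, 20, 26]
Repeatedly compare the front elements and take the smaller:
  1 vs 10 -> take 1
  12 vs 10 -> take 10
  12 vs 17 -> take 12
  16 vs 17 -> take 16
  26 vs 17 -> take 17
  26 vs 20 -> take 20
  26 vs 26 -> take 26
  A is exhausted; append the rest of B: [26]
Final answer: [1, 10, 12, 16, 17, 20, 26, 26]


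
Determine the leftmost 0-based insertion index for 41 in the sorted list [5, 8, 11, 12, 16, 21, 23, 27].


List is sorted: [5, 8, 11, 12, 16, 21, 23, 27]
We need the leftmost position where 41 can be inserted, i.e. the first index whose element is >= 41 (or the end of the list if none is).
Binary search with low=0, high=8 (0-based indices):
  low=0, high=8, mid=4: a[4]=16 < 41, so low = 5
  low=5, high=8, mid=6: a[6]=23 < 41, so low = 7
  low=7, high=8, mid=7: a[7]=27 < 41, so low = 8
Now low = high = 8, so the insertion index is 8.
Final answer: 8


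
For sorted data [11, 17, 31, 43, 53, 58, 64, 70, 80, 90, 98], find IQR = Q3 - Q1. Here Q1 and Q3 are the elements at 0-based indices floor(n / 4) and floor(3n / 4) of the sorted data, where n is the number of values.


The data has n = 11 elements.
Q1 index = floor(11 / 4) = floor(2.75) = 2; Q3 index = floor(3 * 11 / 4) = floor(8.25) = 8
Q1 = element at index 2 = 31
Q3 = element at index 8 = 80
IQR = 80 - 31 = 49
Final answer: 49


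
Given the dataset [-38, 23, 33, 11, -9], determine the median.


First, sort the list: [-38, -9, 11, 23, 33]
The list has 5 elements (odd count).
The middle index is 2 (0-based), and the element there is 11.
Final answer: 11


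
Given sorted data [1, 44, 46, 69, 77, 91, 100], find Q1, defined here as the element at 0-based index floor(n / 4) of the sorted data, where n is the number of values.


The list has n = 7 elements.
Q1 index = floor(7 / 4) = floor(1.75) = 1
Counting from index 0 in the sorted data, the element at index 1 is 44.
Final answer: 44


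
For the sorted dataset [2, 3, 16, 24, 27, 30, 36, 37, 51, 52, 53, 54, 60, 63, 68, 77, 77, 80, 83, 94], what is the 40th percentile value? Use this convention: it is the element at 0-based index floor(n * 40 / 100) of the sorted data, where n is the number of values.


The dataset has n = 20 elements.
Index = floor(20 * 40 / 100) = floor(800 / 100) = floor(8) = 8
Counting from index 0 in the sorted data, the element at index 8 is 51.
Final answer: 51


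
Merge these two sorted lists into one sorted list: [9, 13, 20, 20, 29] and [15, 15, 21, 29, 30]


List A: [9, 13, 20, 20, 29]
List B: [15, 15, 21, 29, 30]
Repeatedly compare the front elements and take the smaller:
  9 vs 15 -> take 9
  13 vs 15 -> take 13
  20 vs 15 -> take 15
  20 vs 15 -> take 15
  20 vs 21 -> take 20
  20 vs 21 -> take 20
  29 vs 21 -> take 21
  29 vs 29 -> take 29
  A is exhausted; append the rest of B: [29, 30]
Final answer: [9, 13, 15, 15, 20, 20, 21, 29, 29, 30]


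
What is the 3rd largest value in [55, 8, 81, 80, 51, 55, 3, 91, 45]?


Sort descending: [91, 81, 80, 55, 55, 51, 45, 8, 3]
The 3rd element (1-indexed) is at index 2.
Value = 80
Final answer: 80


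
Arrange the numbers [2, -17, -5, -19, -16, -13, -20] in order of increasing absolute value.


Compute absolute values:
  |2| = 2
  |-17| = 17
  |-5| = 5
  |-19| = 19
  |-16| = 16
  |-13| = 13
  |-20| = 20
Absolute values in increasing order: 2 < 5 < 13 < 16 < 17 < 19 < 20
Listing the original numbers in that order gives the answer.
Final answer: [2, -5, -13, -16, -17, -19, -20]


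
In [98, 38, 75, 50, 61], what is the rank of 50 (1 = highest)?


Sort descending: [98, 75, 61, 50, 38]
Find 50 in the sorted list.
50 is at position 4.
Final answer: 4


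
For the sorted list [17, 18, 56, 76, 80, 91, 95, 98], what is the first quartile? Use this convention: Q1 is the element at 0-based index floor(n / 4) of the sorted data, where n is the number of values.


The list has n = 8 elements.
Q1 index = floor(8 / 4) = floor(2) = 2
Counting from index 0 in the sorted data, the element at index 2 is 56.
Final answer: 56


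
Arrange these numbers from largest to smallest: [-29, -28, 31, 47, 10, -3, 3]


Original list: [-29, -28, 31, 47, 10, -3, 3]
Repeatedly take the largest remaining element:
  Remaining [-29, -28, 31, 47, 10, -3, 3] -> largest is 47
  Remaining [-29, -28, 31, 10, -3, 3] -> largest is 31
  Remaining [-29, -28, 10, -3, 3] -> largest is 10
  Remaining [-29, -28, -3, 3] -> largest is 3
  Remaining [-29, -28, -3] -> largest is -3
  Remaining [-29, -28] -> largest is -28
  Remaining [-29] -> largest is -29
Collecting the picks in order gives the descending list.
Final answer: [47, 31, 10, 3, -3, -28, -29]


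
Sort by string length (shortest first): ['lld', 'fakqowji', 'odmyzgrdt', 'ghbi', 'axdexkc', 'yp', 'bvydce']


Compute lengths:
  'lld' has length 3
  'fakqowji' has length 8
  'odmyzgrdt' has length 9
  'ghbi' has length 4
  'axdexkc' has length 7
  'yp' has length 2
  'bvydce' has length 6
Lengths in increasing order: 2 < 3 < 4 < 6 < 7 < 8 < 9
Listing the words in that order gives the answer.
Final answer: ['yp', 'lld', 'ghbi', 'bvydce', 'axdexkc', 'fakqowji', 'odmyzgrdt']


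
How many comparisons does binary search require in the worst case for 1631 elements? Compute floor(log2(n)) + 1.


Binary search halves the search space each step.
Maximum comparisons = floor(log2(1631)) + 1
log2(1631) = 10.6715
floor(log2(1631)) = 10, so 10 + 1 = 11
Final answer: 11


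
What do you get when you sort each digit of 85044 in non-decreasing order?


The number 85044 has digits: 8, 5, 0, 4, 4
Sorted: 0, 4, 4, 5, 8
Joining the sorted digits gives the result.
Final answer: 04458


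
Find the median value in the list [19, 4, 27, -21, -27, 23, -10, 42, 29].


First, sort the list: [-27, -21, -10, 4, 19, 23, 27, 29, 42]
The list has 9 elements (odd count).
The middle index is 4 (0-based), and the element there is 19.
Final answer: 19


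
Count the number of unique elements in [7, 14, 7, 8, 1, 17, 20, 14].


List all unique values:
Distinct values: [1, 7, 8, 14, 17, 20]
Count = 6
Final answer: 6


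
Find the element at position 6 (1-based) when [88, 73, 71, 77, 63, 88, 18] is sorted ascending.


Sort ascending: [18, 63, 71, 73, 77, 88, 88]
The 6th element (1-indexed) is at index 5.
Value = 88
Final answer: 88


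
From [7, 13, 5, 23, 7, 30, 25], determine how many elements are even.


Check each element:
  7 is odd
  13 is odd
  5 is odd
  23 is odd
  7 is odd
  30 is even
  25 is odd
Evens: [30]
Count of evens = 1
Final answer: 1


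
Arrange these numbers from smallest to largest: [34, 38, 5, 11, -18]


Original list: [34, 38, 5, 11, -18]
Repeatedly take the smallest remaining element:
  Remaining [34, 38, 5, 11, -18] -> smallest is -18
  Remaining [34, 38, 5, 11] -> smallest is 5
  Remaining [34, 38, 11] -> smallest is 11
  Remaining [34, 38] -> smallest is 34
  Remaining [38] -> smallest is 38
Collecting the picks in order gives the sorted list.
Final answer: [-18, 5, 11, 34, 38]


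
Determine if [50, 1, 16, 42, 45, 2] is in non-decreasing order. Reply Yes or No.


Check consecutive pairs:
  50 <= 1? False
  1 <= 16? True
  16 <= 42? True
  42 <= 45? True
  45 <= 2? False
2 consecutive pair(s) are out of order, so the list is not sorted.
Final answer: No


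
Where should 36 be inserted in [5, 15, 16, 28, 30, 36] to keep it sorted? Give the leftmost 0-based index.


List is sorted: [5, 15, 16, 28, 30, 36]
We need the leftmost position where 36 can be inserted, i.e. the first index whose element is >= 36 (or the end of the list if none is).
Binary search with low=0, high=6 (0-based indices):
  low=0, high=6, mid=3: a[3]=28 < 36, so low = 4
  low=4, high=6, mid=5: a[5]=36 >= 36, so high = 5
  low=4, high=5, mid=4: a[4]=30 < 36, so low = 5
Now low = high = 5, so the insertion index is 5.
Final answer: 5


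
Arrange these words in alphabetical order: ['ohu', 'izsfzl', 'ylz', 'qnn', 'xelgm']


Compare strings character by character (the first differing letter decides):
  'izsfzl' < 'ohu' since 'i' < 'o' at position 1
  'ohu' < 'qnn' since 'o' < 'q' at position 1
  'qnn' < 'xelgm' since 'q' < 'x' at position 1
  'xelgm' < 'ylz' since 'x' < 'y' at position 1
Chaining these comparisons gives the alphabetical order.
Final answer: ['izsfzl', 'ohu', 'qnn', 'xelgm', 'ylz']


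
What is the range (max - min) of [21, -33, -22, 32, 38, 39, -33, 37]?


Maximum value: 39
Minimum value: -33
Range = 39 - (-33) = 72
Final answer: 72


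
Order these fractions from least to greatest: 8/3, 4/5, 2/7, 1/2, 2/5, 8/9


Convert to decimal for comparison:
  8/3 = 2.6667
  4/5 = 0.8
  2/7 = 0.2857
  1/2 = 0.5
  2/5 = 0.4
  8/9 = 0.8889
Decimals in increasing order: 0.2857 < 0.4 < 0.5 < 0.8 < 0.8889 < 2.6667
Writing each back as its fraction gives the sorted order.
Final answer: 2/7, 2/5, 1/2, 4/5, 8/9, 8/3


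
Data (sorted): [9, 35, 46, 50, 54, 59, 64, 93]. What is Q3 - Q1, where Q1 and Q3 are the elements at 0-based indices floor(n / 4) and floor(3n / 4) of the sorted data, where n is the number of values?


The data has n = 8 elements.
Q1 index = floor(8 / 4) = floor(2) = 2; Q3 index = floor(3 * 8 / 4) = floor(6) = 6
Q1 = element at index 2 = 46
Q3 = element at index 6 = 64
IQR = 64 - 46 = 18
Final answer: 18


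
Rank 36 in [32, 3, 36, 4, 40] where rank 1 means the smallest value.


Sort ascending: [3, 4, 32, 36, 40]
Find 36 in the sorted list.
36 is at position 4 (1-indexed).
Final answer: 4


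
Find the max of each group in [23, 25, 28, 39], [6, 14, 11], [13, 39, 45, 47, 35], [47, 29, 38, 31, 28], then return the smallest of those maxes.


Find max of each group:
  Group 1: [23, 25, 28, 39] -> max = 39
  Group 2: [6, 14, 11] -> max = 14
  Group 3: [13, 39, 45, 47, 35] -> max = 47
  Group 4: [47, 29, 38, 31, 28] -> max = 47
Maxes: [39, 14, 47, 47]
Minimum of maxes = 14
Final answer: 14


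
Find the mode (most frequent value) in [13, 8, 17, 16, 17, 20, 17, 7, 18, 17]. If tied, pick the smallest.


Count the frequency of each value:
  7 appears 1 time(s)
  8 appears 1 time(s)
  13 appears 1 time(s)
  16 appears 1 time(s)
  17 appears 4 time(s)
  18 appears 1 time(s)
  20 appears 1 time(s)
Maximum frequency is 4.
Only 17 reaches that frequency, so it is the mode.
Final answer: 17


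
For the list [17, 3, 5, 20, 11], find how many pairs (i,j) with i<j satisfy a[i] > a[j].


For each element, count the later elements that are smaller than it:
  17 (index 0): smaller elements after it = [3, 5, 11] -> 3
  3 (index 1): smaller elements after it = [] -> 0
  5 (index 2): smaller elements after it = [] -> 0
  20 (index 3): smaller elements after it = [11] -> 1
Total inversions = 3 + 0 + 0 + 1 = 4
Final answer: 4


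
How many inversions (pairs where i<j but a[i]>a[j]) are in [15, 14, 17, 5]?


For each element, count the later elements that are smaller than it:
  15 (index 0): smaller elements after it = [14, 5] -> 2
  14 (index 1): smaller elements after it = [5] -> 1
  17 (index 2): smaller elements after it = [5] -> 1
Total inversions = 2 + 1 + 1 = 4
Final answer: 4


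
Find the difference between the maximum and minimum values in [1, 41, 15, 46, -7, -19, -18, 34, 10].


Maximum value: 46
Minimum value: -19
Range = 46 - (-19) = 65
Final answer: 65


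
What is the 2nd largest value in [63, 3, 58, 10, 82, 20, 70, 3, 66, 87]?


Sort descending: [87, 82, 70, 66, 63, 58, 20, 10, 3, 3]
The 2nd element (1-indexed) is at index 1.
Value = 82
Final answer: 82


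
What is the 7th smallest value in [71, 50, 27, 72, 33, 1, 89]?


Sort ascending: [1, 27, 33, 50, 71, 72, 89]
The 7th element (1-indexed) is at index 6.
Value = 89
Final answer: 89


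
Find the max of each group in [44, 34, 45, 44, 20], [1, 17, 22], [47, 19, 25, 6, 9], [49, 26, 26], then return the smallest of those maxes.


Find max of each group:
  Group 1: [44, 34, 45, 44, 20] -> max = 45
  Group 2: [1, 17, 22] -> max = 22
  Group 3: [47, 19, 25, 6, 9] -> max = 47
  Group 4: [49, 26, 26] -> max = 49
Maxes: [45, 22, 47, 49]
Minimum of maxes = 22
Final answer: 22


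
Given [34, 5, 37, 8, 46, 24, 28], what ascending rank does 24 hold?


Sort ascending: [5, 8, 24, 28, 34, 37, 46]
Find 24 in the sorted list.
24 is at position 3 (1-indexed).
Final answer: 3


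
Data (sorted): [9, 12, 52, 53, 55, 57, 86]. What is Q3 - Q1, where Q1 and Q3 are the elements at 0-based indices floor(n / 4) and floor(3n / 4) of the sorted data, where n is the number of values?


The data has n = 7 elements.
Q1 index = floor(7 / 4) = floor(1.75) = 1; Q3 index = floor(3 * 7 / 4) = floor(5.25) = 5
Q1 = element at index 1 = 12
Q3 = element at index 5 = 57
IQR = 57 - 12 = 45
Final answer: 45


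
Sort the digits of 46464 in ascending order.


The number 46464 has digits: 4, 6, 4, 6, 4
Sorted: 4, 4, 4, 6, 6
Joining the sorted digits gives the result.
Final answer: 44466


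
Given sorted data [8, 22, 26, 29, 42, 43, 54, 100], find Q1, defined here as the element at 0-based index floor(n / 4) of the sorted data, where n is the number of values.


The list has n = 8 elements.
Q1 index = floor(8 / 4) = floor(2) = 2
Counting from index 0 in the sorted data, the element at index 2 is 26.
Final answer: 26


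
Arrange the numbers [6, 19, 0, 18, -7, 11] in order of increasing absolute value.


Compute absolute values:
  |6| = 6
  |19| = 19
  |0| = 0
  |18| = 18
  |-7| = 7
  |11| = 11
Absolute values in increasing order: 0 < 6 < 7 < 11 < 18 < 19
Listing the original numbers in that order gives the answer.
Final answer: [0, 6, -7, 11, 18, 19]


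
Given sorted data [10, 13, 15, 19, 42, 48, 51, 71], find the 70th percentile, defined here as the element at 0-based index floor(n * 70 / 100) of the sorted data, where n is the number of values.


The dataset has n = 8 elements.
Index = floor(8 * 70 / 100) = floor(560 / 100) = floor(5.6) = 5
Counting from index 0 in the sorted data, the element at index 5 is 48.
Final answer: 48


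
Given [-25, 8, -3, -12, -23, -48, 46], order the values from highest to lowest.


Original list: [-25, 8, -3, -12, -23, -48, 46]
Repeatedly take the largest remaining element:
  Remaining [-25, 8, -3, -12, -23, -48, 46] -> largest is 46
  Remaining [-25, 8, -3, -12, -23, -48] -> largest is 8
  Remaining [-25, -3, -12, -23, -48] -> largest is -3
  Remaining [-25, -12, -23, -48] -> largest is -12
  Remaining [-25, -23, -48] -> largest is -23
  Remaining [-25, -48] -> largest is -25
  Remaining [-48] -> largest is -48
Collecting the picks in order gives the descending list.
Final answer: [46, 8, -3, -12, -23, -25, -48]


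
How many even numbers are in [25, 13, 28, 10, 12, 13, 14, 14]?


Check each element:
  25 is odd
  13 is odd
  28 is even
  10 is even
  12 is even
  13 is odd
  14 is even
  14 is even
Evens: [28, 10, 12, 14, 14]
Count of evens = 5
Final answer: 5


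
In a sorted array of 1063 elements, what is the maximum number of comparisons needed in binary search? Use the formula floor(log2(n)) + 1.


Binary search halves the search space each step.
Maximum comparisons = floor(log2(1063)) + 1
log2(1063) = 10.0539
floor(log2(1063)) = 10, so 10 + 1 = 11
Final answer: 11


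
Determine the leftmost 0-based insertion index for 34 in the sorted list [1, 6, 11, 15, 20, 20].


List is sorted: [1, 6, 11, 15, 20, 20]
We need the leftmost position where 34 can be inserted, i.e. the first index whose element is >= 34 (or the end of the list if none is).
Binary search with low=0, high=6 (0-based indices):
  low=0, high=6, mid=3: a[3]=15 < 34, so low = 4
  low=4, high=6, mid=5: a[5]=20 < 34, so low = 6
Now low = high = 6, so the insertion index is 6.
Final answer: 6


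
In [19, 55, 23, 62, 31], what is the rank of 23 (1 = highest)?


Sort descending: [62, 55, 31, 23, 19]
Find 23 in the sorted list.
23 is at position 4.
Final answer: 4


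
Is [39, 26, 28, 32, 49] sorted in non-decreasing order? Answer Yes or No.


Check consecutive pairs:
  39 <= 26? False
  26 <= 28? True
  28 <= 32? True
  32 <= 49? True
1 consecutive pair(s) are out of order, so the list is not sorted.
Final answer: No


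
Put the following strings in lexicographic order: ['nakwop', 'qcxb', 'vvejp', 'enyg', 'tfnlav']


Compare strings character by character (the first differing letter decides):
  'enyg' < 'nakwop' since 'e' < 'n' at position 1
  'nakwop' < 'qcxb' since 'n' < 'q' at position 1
  'qcxb' < 'tfnlav' since 'q' < 't' at position 1
  'tfnlav' < 'vvejp' since 't' < 'v' at position 1
Chaining these comparisons gives the alphabetical order.
Final answer: ['enyg', 'nakwop', 'qcxb', 'tfnlav', 'vvejp']


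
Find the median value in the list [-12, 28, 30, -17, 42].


First, sort the list: [-17, -12, 28, 30, 42]
The list has 5 elements (odd count).
The middle index is 2 (0-based), and the element there is 28.
Final answer: 28


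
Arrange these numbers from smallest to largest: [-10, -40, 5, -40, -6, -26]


Original list: [-10, -40, 5, -40, -6, -26]
Repeatedly take the smallest remaining element:
  Remaining [-10, -40, 5, -40, -6, -26] -> smallest is -40
  Remaining [-10, 5, -40, -6, -26] -> smallest is -40
  Remaining [-10, 5, -6, -26] -> smallest is -26
  Remaining [-10, 5, -6] -> smallest is -10
  Remaining [5, -6] -> smallest is -6
  Remaining [5] -> smallest is 5
Collecting the picks in order gives the sorted list.
Final answer: [-40, -40, -26, -10, -6, 5]


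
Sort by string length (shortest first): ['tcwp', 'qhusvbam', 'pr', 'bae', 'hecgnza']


Compute lengths:
  'tcwp' has length 4
  'qhusvbam' has length 8
  'pr' has length 2
  'bae' has length 3
  'hecgnza' has length 7
Lengths in increasing order: 2 < 3 < 4 < 7 < 8
Listing the words in that order gives the answer.
Final answer: ['pr', 'bae', 'tcwp', 'hecgnza', 'qhusvbam']


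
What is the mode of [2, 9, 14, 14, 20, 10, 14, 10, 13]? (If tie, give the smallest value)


Count the frequency of each value:
  2 appears 1 time(s)
  9 appears 1 time(s)
  10 appears 2 time(s)
  13 appears 1 time(s)
  14 appears 3 time(s)
  20 appears 1 time(s)
Maximum frequency is 3.
Only 14 reaches that frequency, so it is the mode.
Final answer: 14


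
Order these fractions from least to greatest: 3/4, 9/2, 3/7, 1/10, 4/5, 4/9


Convert to decimal for comparison:
  3/4 = 0.75
  9/2 = 4.5
  3/7 = 0.4286
  1/10 = 0.1
  4/5 = 0.8
  4/9 = 0.4444
Decimals in increasing order: 0.1 < 0.4286 < 0.4444 < 0.75 < 0.8 < 4.5
Writing each back as its fraction gives the sorted order.
Final answer: 1/10, 3/7, 4/9, 3/4, 4/5, 9/2


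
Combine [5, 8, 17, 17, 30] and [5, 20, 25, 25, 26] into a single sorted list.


List A: [5, 8, 17, 17, 30]
List B: [5, 20, 25, 25, 26]
Repeatedly compare the front elements and take the smaller:
  5 vs 5 -> take 5
  8 vs 5 -> take 5
  8 vs 20 -> take 8
  17 vs 20 -> take 17
  17 vs 20 -> take 17
  30 vs 20 -> take 20
  30 vs 25 -> take 25
  30 vs 25 -> take 25
  30 vs 26 -> take 26
  B is exhausted; append the rest of A: [30]
Final answer: [5, 5, 8, 17, 17, 20, 25, 25, 26, 30]


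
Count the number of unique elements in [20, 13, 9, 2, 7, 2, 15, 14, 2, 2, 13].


List all unique values:
Distinct values: [2, 7, 9, 13, 14, 15, 20]
Count = 7
Final answer: 7


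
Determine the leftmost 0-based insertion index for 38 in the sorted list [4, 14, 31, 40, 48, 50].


List is sorted: [4, 14, 31, 40, 48, 50]
We need the leftmost position where 38 can be inserted, i.e. the first index whose element is >= 38 (or the end of the list if none is).
Binary search with low=0, high=6 (0-based indices):
  low=0, high=6, mid=3: a[3]=40 >= 38, so high = 3
  low=0, high=3, mid=1: a[1]=14 < 38, so low = 2
  low=2, high=3, mid=2: a[2]=31 < 38, so low = 3
Now low = high = 3, so the insertion index is 3.
Final answer: 3


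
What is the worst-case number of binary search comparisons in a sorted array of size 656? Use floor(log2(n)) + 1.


Binary search halves the search space each step.
Maximum comparisons = floor(log2(656)) + 1
log2(656) = 9.3576
floor(log2(656)) = 9, so 9 + 1 = 10
Final answer: 10


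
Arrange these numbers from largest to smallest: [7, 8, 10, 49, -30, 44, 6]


Original list: [7, 8, 10, 49, -30, 44, 6]
Repeatedly take the largest remaining element:
  Remaining [7, 8, 10, 49, -30, 44, 6] -> largest is 49
  Remaining [7, 8, 10, -30, 44, 6] -> largest is 44
  Remaining [7, 8, 10, -30, 6] -> largest is 10
  Remaining [7, 8, -30, 6] -> largest is 8
  Remaining [7, -30, 6] -> largest is 7
  Remaining [-30, 6] -> largest is 6
  Remaining [-30] -> largest is -30
Collecting the picks in order gives the descending list.
Final answer: [49, 44, 10, 8, 7, 6, -30]


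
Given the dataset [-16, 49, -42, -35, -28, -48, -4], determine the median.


First, sort the list: [-48, -42, -35, -28, -16, -4, 49]
The list has 7 elements (odd count).
The middle index is 3 (0-based), and the element there is -28.
Final answer: -28


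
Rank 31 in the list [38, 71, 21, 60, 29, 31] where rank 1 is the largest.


Sort descending: [71, 60, 38, 31, 29, 21]
Find 31 in the sorted list.
31 is at position 4.
Final answer: 4


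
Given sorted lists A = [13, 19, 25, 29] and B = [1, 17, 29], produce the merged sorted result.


List A: [13, 19, 25, 29]
List B: [1, 17, 29]
Repeatedly compare the front elements and take the smaller:
  13 vs 1 -> take 1
  13 vs 17 -> take 13
  19 vs 17 -> take 17
  19 vs 29 -> take 19
  25 vs 29 -> take 25
  29 vs 29 -> take 29
  A is exhausted; append the rest of B: [29]
Final answer: [1, 13, 17, 19, 25, 29, 29]


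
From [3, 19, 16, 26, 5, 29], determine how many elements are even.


Check each element:
  3 is odd
  19 is odd
  16 is even
  26 is even
  5 is odd
  29 is odd
Evens: [16, 26]
Count of evens = 2
Final answer: 2


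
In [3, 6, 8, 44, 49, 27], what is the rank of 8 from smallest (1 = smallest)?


Sort ascending: [3, 6, 8, 27, 44, 49]
Find 8 in the sorted list.
8 is at position 3 (1-indexed).
Final answer: 3


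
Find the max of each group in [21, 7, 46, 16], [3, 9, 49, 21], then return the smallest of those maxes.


Find max of each group:
  Group 1: [21, 7, 46, 16] -> max = 46
  Group 2: [3, 9, 49, 21] -> max = 49
Maxes: [46, 49]
Minimum of maxes = 46
Final answer: 46


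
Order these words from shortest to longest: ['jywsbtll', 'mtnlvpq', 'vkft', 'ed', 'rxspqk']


Compute lengths:
  'jywsbtll' has length 8
  'mtnlvpq' has length 7
  'vkft' has length 4
  'ed' has length 2
  'rxspqk' has length 6
Lengths in increasing order: 2 < 4 < 6 < 7 < 8
Listing the words in that order gives the answer.
Final answer: ['ed', 'vkft', 'rxspqk', 'mtnlvpq', 'jywsbtll']


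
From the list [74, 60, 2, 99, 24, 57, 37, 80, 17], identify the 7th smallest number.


Sort ascending: [2, 17, 24, 37, 57, 60, 74, 80, 99]
The 7th element (1-indexed) is at index 6.
Value = 74
Final answer: 74


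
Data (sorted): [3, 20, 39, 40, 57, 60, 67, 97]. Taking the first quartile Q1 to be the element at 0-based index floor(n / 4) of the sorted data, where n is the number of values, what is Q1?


The list has n = 8 elements.
Q1 index = floor(8 / 4) = floor(2) = 2
Counting from index 0 in the sorted data, the element at index 2 is 39.
Final answer: 39


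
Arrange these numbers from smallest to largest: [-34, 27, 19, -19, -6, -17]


Original list: [-34, 27, 19, -19, -6, -17]
Repeatedly take the smallest remaining element:
  Remaining [-34, 27, 19, -19, -6, -17] -> smallest is -34
  Remaining [27, 19, -19, -6, -17] -> smallest is -19
  Remaining [27, 19, -6, -17] -> smallest is -17
  Remaining [27, 19, -6] -> smallest is -6
  Remaining [27, 19] -> smallest is 19
  Remaining [27] -> smallest is 27
Collecting the picks in order gives the sorted list.
Final answer: [-34, -19, -17, -6, 19, 27]


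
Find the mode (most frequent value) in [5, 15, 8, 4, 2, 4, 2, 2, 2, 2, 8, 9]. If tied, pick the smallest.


Count the frequency of each value:
  2 appears 5 time(s)
  4 appears 2 time(s)
  5 appears 1 time(s)
  8 appears 2 time(s)
  9 appears 1 time(s)
  15 appears 1 time(s)
Maximum frequency is 5.
Only 2 reaches that frequency, so it is the mode.
Final answer: 2


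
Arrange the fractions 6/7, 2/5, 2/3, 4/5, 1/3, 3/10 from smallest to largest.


Convert to decimal for comparison:
  6/7 = 0.8571
  2/5 = 0.4
  2/3 = 0.6667
  4/5 = 0.8
  1/3 = 0.3333
  3/10 = 0.3
Decimals in increasing order: 0.3 < 0.3333 < 0.4 < 0.6667 < 0.8 < 0.8571
Writing each back as its fraction gives the sorted order.
Final answer: 3/10, 1/3, 2/5, 2/3, 4/5, 6/7


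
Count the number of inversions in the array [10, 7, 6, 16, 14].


For each element, count the later elements that are smaller than it:
  10 (index 0): smaller elements after it = [7, 6] -> 2
  7 (index 1): smaller elements after it = [6] -> 1
  6 (index 2): smaller elements after it = [] -> 0
  16 (index 3): smaller elements after it = [14] -> 1
Total inversions = 2 + 1 + 0 + 1 = 4
Final answer: 4


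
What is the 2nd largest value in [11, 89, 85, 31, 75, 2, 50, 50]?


Sort descending: [89, 85, 75, 50, 50, 31, 11, 2]
The 2nd element (1-indexed) is at index 1.
Value = 85
Final answer: 85


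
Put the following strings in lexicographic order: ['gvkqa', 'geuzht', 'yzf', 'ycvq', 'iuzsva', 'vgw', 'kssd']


Compare strings character by character (the first differing letter decides):
  'geuzht' < 'gvkqa' since 'e' < 'v' at position 2
  'gvkqa' < 'iuzsva' since 'g' < 'i' at position 1
  'iuzsva' < 'kssd' since 'i' < 'k' at position 1
  'kssd' < 'vgw' since 'k' < 'v' at position 1
  'vgw' < 'ycvq' since 'v' < 'y' at position 1
  'ycvq' < 'yzf' since 'c' < 'z' at position 2
Chaining these comparisons gives the alphabetical order.
Final answer: ['geuzht', 'gvkqa', 'iuzsva', 'kssd', 'vgw', 'ycvq', 'yzf']


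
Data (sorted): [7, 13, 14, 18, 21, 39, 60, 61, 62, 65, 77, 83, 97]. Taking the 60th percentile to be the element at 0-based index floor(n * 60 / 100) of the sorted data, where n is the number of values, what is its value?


The dataset has n = 13 elements.
Index = floor(13 * 60 / 100) = floor(780 / 100) = floor(7.8) = 7
Counting from index 0 in the sorted data, the element at index 7 is 61.
Final answer: 61


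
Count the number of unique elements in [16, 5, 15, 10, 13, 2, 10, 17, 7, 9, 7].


List all unique values:
Distinct values: [2, 5, 7, 9, 10, 13, 15, 16, 17]
Count = 9
Final answer: 9


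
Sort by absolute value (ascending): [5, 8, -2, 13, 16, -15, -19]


Compute absolute values:
  |5| = 5
  |8| = 8
  |-2| = 2
  |13| = 13
  |16| = 16
  |-15| = 15
  |-19| = 19
Absolute values in increasing order: 2 < 5 < 8 < 13 < 15 < 16 < 19
Listing the original numbers in that order gives the answer.
Final answer: [-2, 5, 8, 13, -15, 16, -19]


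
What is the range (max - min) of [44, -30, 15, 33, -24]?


Maximum value: 44
Minimum value: -30
Range = 44 - (-30) = 74
Final answer: 74


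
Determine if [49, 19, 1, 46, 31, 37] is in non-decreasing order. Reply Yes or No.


Check consecutive pairs:
  49 <= 19? False
  19 <= 1? False
  1 <= 46? True
  46 <= 31? False
  31 <= 37? True
3 consecutive pair(s) are out of order, so the list is not sorted.
Final answer: No


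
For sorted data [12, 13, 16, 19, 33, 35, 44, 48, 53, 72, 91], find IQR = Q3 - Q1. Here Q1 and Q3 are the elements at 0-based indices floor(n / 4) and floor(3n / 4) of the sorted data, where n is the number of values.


The data has n = 11 elements.
Q1 index = floor(11 / 4) = floor(2.75) = 2; Q3 index = floor(3 * 11 / 4) = floor(8.25) = 8
Q1 = element at index 2 = 16
Q3 = element at index 8 = 53
IQR = 53 - 16 = 37
Final answer: 37


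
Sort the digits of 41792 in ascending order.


The number 41792 has digits: 4, 1, 7, 9, 2
Sorted: 1, 2, 4, 7, 9
Joining the sorted digits gives the result.
Final answer: 12479


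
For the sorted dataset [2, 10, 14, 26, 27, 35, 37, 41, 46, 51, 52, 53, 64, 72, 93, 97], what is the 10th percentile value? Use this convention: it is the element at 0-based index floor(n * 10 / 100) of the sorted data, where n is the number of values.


The dataset has n = 16 elements.
Index = floor(16 * 10 / 100) = floor(160 / 100) = floor(1.6) = 1
Counting from index 0 in the sorted data, the element at index 1 is 10.
Final answer: 10


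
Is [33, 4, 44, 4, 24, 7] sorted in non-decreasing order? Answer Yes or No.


Check consecutive pairs:
  33 <= 4? False
  4 <= 44? True
  44 <= 4? False
  4 <= 24? True
  24 <= 7? False
3 consecutive pair(s) are out of order, so the list is not sorted.
Final answer: No


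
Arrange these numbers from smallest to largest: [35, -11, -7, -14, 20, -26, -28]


Original list: [35, -11, -7, -14, 20, -26, -28]
Repeatedly take the smallest remaining element:
  Remaining [35, -11, -7, -14, 20, -26, -28] -> smallest is -28
  Remaining [35, -11, -7, -14, 20, -26] -> smallest is -26
  Remaining [35, -11, -7, -14, 20] -> smallest is -14
  Remaining [35, -11, -7, 20] -> smallest is -11
  Remaining [35, -7, 20] -> smallest is -7
  Remaining [35, 20] -> smallest is 20
  Remaining [35] -> smallest is 35
Collecting the picks in order gives the sorted list.
Final answer: [-28, -26, -14, -11, -7, 20, 35]


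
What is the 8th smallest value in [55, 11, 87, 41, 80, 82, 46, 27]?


Sort ascending: [11, 27, 41, 46, 55, 80, 82, 87]
The 8th element (1-indexed) is at index 7.
Value = 87
Final answer: 87


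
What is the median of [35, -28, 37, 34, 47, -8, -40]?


First, sort the list: [-40, -28, -8, 34, 35, 37, 47]
The list has 7 elements (odd count).
The middle index is 3 (0-based), and the element there is 34.
Final answer: 34


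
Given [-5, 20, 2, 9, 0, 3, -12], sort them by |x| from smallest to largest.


Compute absolute values:
  |-5| = 5
  |20| = 20
  |2| = 2
  |9| = 9
  |0| = 0
  |3| = 3
  |-12| = 12
Absolute values in increasing order: 0 < 2 < 3 < 5 < 9 < 12 < 20
Listing the original numbers in that order gives the answer.
Final answer: [0, 2, 3, -5, 9, -12, 20]


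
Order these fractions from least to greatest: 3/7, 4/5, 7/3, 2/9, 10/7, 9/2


Convert to decimal for comparison:
  3/7 = 0.4286
  4/5 = 0.8
  7/3 = 2.3333
  2/9 = 0.2222
  10/7 = 1.4286
  9/2 = 4.5
Decimals in increasing order: 0.2222 < 0.4286 < 0.8 < 1.4286 < 2.3333 < 4.5
Writing each back as its fraction gives the sorted order.
Final answer: 2/9, 3/7, 4/5, 10/7, 7/3, 9/2


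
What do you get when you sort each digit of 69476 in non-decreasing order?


The number 69476 has digits: 6, 9, 4, 7, 6
Sorted: 4, 6, 6, 7, 9
Joining the sorted digits gives the result.
Final answer: 46679


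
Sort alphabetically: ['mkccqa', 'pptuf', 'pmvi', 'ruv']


Compare strings character by character (the first differing letter decides):
  'mkccqa' < 'pmvi' since 'm' < 'p' at position 1
  'pmvi' < 'pptuf' since 'm' < 'p' at position 2
  'pptuf' < 'ruv' since 'p' < 'r' at position 1
Chaining these comparisons gives the alphabetical order.
Final answer: ['mkccqa', 'pmvi', 'pptuf', 'ruv']


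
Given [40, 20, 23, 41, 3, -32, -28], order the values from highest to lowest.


Original list: [40, 20, 23, 41, 3, -32, -28]
Repeatedly take the largest remaining element:
  Remaining [40, 20, 23, 41, 3, -32, -28] -> largest is 41
  Remaining [40, 20, 23, 3, -32, -28] -> largest is 40
  Remaining [20, 23, 3, -32, -28] -> largest is 23
  Remaining [20, 3, -32, -28] -> largest is 20
  Remaining [3, -32, -28] -> largest is 3
  Remaining [-32, -28] -> largest is -28
  Remaining [-32] -> largest is -32
Collecting the picks in order gives the descending list.
Final answer: [41, 40, 23, 20, 3, -28, -32]


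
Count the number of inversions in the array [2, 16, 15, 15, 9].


For each element, count the later elements that are smaller than it:
  2 (index 0): smaller elements after it = [] -> 0
  16 (index 1): smaller elements after it = [15, 15, 9] -> 3
  15 (index 2): smaller elements after it = [9] -> 1
  15 (index 3): smaller elements after it = [9] -> 1
Total inversions = 0 + 3 + 1 + 1 = 5
Final answer: 5


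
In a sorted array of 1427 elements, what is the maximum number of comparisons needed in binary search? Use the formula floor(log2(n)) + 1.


Binary search halves the search space each step.
Maximum comparisons = floor(log2(1427)) + 1
log2(1427) = 10.4788
floor(log2(1427)) = 10, so 10 + 1 = 11
Final answer: 11


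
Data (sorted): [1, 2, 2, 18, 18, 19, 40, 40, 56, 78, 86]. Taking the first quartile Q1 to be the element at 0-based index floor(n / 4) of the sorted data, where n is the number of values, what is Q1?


The list has n = 11 elements.
Q1 index = floor(11 / 4) = floor(2.75) = 2
Counting from index 0 in the sorted data, the element at index 2 is 2.
Final answer: 2


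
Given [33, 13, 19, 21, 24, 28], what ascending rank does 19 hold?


Sort ascending: [13, 19, 21, 24, 28, 33]
Find 19 in the sorted list.
19 is at position 2 (1-indexed).
Final answer: 2


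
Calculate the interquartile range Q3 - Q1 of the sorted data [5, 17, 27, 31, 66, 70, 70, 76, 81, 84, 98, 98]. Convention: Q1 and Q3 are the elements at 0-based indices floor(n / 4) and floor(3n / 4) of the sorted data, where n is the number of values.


The data has n = 12 elements.
Q1 index = floor(12 / 4) = floor(3) = 3; Q3 index = floor(3 * 12 / 4) = floor(9) = 9
Q1 = element at index 3 = 31
Q3 = element at index 9 = 84
IQR = 84 - 31 = 53
Final answer: 53


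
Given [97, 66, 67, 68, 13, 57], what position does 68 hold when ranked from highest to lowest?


Sort descending: [97, 68, 67, 66, 57, 13]
Find 68 in the sorted list.
68 is at position 2.
Final answer: 2


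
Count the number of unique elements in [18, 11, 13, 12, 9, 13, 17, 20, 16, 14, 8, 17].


List all unique values:
Distinct values: [8, 9, 11, 12, 13, 14, 16, 17, 18, 20]
Count = 10
Final answer: 10


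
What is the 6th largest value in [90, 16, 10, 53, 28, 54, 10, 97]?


Sort descending: [97, 90, 54, 53, 28, 16, 10, 10]
The 6th element (1-indexed) is at index 5.
Value = 16
Final answer: 16


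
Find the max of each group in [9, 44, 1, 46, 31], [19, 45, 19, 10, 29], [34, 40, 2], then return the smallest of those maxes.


Find max of each group:
  Group 1: [9, 44, 1, 46, 31] -> max = 46
  Group 2: [19, 45, 19, 10, 29] -> max = 45
  Group 3: [34, 40, 2] -> max = 40
Maxes: [46, 45, 40]
Minimum of maxes = 40
Final answer: 40


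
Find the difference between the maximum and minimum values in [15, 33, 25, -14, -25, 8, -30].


Maximum value: 33
Minimum value: -30
Range = 33 - (-30) = 63
Final answer: 63


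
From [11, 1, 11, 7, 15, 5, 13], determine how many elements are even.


Check each element:
  11 is odd
  1 is odd
  11 is odd
  7 is odd
  15 is odd
  5 is odd
  13 is odd
Evens: []
Count of evens = 0
Final answer: 0


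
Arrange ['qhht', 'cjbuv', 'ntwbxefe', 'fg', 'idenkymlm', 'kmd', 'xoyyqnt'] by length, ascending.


Compute lengths:
  'qhht' has length 4
  'cjbuv' has length 5
  'ntwbxefe' has length 8
  'fg' has length 2
  'idenkymlm' has length 9
  'kmd' has length 3
  'xoyyqnt' has length 7
Lengths in increasing order: 2 < 3 < 4 < 5 < 7 < 8 < 9
Listing the words in that order gives the answer.
Final answer: ['fg', 'kmd', 'qhht', 'cjbuv', 'xoyyqnt', 'ntwbxefe', 'idenkymlm']


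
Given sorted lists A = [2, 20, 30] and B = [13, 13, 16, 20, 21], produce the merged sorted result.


List A: [2, 20, 30]
List B: [13, 13, 16, 20, 21]
Repeatedly compare the front elements and take the smaller:
  2 vs 13 -> take 2
  20 vs 13 -> take 13
  20 vs 13 -> take 13
  20 vs 16 -> take 16
  20 vs 20 -> take 20
  30 vs 20 -> take 20
  30 vs 21 -> take 21
  B is exhausted; append the rest of A: [30]
Final answer: [2, 13, 13, 16, 20, 20, 21, 30]


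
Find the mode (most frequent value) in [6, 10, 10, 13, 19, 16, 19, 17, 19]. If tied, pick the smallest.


Count the frequency of each value:
  6 appears 1 time(s)
  10 appears 2 time(s)
  13 appears 1 time(s)
  16 appears 1 time(s)
  17 appears 1 time(s)
  19 appears 3 time(s)
Maximum frequency is 3.
Only 19 reaches that frequency, so it is the mode.
Final answer: 19


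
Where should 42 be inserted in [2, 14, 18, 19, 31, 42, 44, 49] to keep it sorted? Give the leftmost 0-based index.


List is sorted: [2, 14, 18, 19, 31, 42, 44, 49]
We need the leftmost position where 42 can be inserted, i.e. the first index whose element is >= 42 (or the end of the list if none is).
Binary search with low=0, high=8 (0-based indices):
  low=0, high=8, mid=4: a[4]=31 < 42, so low = 5
  low=5, high=8, mid=6: a[6]=44 >= 42, so high = 6
  low=5, high=6, mid=5: a[5]=42 >= 42, so high = 5
Now low = high = 5, so the insertion index is 5.
Final answer: 5


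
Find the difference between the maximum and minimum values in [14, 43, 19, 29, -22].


Maximum value: 43
Minimum value: -22
Range = 43 - (-22) = 65
Final answer: 65


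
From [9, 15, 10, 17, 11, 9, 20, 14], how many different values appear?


List all unique values:
Distinct values: [9, 10, 11, 14, 15, 17, 20]
Count = 7
Final answer: 7


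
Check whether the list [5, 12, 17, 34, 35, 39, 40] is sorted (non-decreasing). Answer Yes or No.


Check consecutive pairs:
  5 <= 12? True
  12 <= 17? True
  17 <= 34? True
  34 <= 35? True
  35 <= 39? True
  39 <= 40? True
Every consecutive pair is in order, so the list is non-decreasing.
Final answer: Yes


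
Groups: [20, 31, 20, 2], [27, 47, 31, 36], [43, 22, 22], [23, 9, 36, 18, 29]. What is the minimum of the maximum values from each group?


Find max of each group:
  Group 1: [20, 31, 20, 2] -> max = 31
  Group 2: [27, 47, 31, 36] -> max = 47
  Group 3: [43, 22, 22] -> max = 43
  Group 4: [23, 9, 36, 18, 29] -> max = 36
Maxes: [31, 47, 43, 36]
Minimum of maxes = 31
Final answer: 31


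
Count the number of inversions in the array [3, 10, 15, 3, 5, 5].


For each element, count the later elements that are smaller than it:
  3 (index 0): smaller elements after it = [] -> 0
  10 (index 1): smaller elements after it = [3, 5, 5] -> 3
  15 (index 2): smaller elements after it = [3, 5, 5] -> 3
  3 (index 3): smaller elements after it = [] -> 0
  5 (index 4): smaller elements after it = [] -> 0
Total inversions = 0 + 3 + 3 + 0 + 0 = 6
Final answer: 6


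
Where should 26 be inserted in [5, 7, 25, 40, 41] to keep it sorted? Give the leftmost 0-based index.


List is sorted: [5, 7, 25, 40, 41]
We need the leftmost position where 26 can be inserted, i.e. the first index whose element is >= 26 (or the end of the list if none is).
Binary search with low=0, high=5 (0-based indices):
  low=0, high=5, mid=2: a[2]=25 < 26, so low = 3
  low=3, high=5, mid=4: a[4]=41 >= 26, so high = 4
  low=3, high=4, mid=3: a[3]=40 >= 26, so high = 3
Now low = high = 3, so the insertion index is 3.
Final answer: 3
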